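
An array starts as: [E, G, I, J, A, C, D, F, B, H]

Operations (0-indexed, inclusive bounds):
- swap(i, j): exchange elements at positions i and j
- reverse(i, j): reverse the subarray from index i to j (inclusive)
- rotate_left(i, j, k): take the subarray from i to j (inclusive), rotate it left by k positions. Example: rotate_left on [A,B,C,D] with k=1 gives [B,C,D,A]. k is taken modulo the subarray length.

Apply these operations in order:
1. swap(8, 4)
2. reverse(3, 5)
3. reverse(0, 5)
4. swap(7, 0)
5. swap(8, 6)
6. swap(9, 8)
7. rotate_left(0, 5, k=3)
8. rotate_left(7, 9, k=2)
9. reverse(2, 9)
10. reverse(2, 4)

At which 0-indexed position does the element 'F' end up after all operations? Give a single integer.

Answer: 8

Derivation:
After 1 (swap(8, 4)): [E, G, I, J, B, C, D, F, A, H]
After 2 (reverse(3, 5)): [E, G, I, C, B, J, D, F, A, H]
After 3 (reverse(0, 5)): [J, B, C, I, G, E, D, F, A, H]
After 4 (swap(7, 0)): [F, B, C, I, G, E, D, J, A, H]
After 5 (swap(8, 6)): [F, B, C, I, G, E, A, J, D, H]
After 6 (swap(9, 8)): [F, B, C, I, G, E, A, J, H, D]
After 7 (rotate_left(0, 5, k=3)): [I, G, E, F, B, C, A, J, H, D]
After 8 (rotate_left(7, 9, k=2)): [I, G, E, F, B, C, A, D, J, H]
After 9 (reverse(2, 9)): [I, G, H, J, D, A, C, B, F, E]
After 10 (reverse(2, 4)): [I, G, D, J, H, A, C, B, F, E]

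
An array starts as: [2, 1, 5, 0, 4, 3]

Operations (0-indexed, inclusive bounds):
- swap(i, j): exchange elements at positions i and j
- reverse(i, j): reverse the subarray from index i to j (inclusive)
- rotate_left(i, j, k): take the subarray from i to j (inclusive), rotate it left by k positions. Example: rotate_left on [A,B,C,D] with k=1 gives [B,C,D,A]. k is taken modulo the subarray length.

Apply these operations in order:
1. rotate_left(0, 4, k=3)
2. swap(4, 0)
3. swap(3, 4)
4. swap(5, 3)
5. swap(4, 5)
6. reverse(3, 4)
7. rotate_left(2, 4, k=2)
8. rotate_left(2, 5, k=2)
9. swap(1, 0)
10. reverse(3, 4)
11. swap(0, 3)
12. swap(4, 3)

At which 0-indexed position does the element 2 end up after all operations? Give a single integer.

Answer: 5

Derivation:
After 1 (rotate_left(0, 4, k=3)): [0, 4, 2, 1, 5, 3]
After 2 (swap(4, 0)): [5, 4, 2, 1, 0, 3]
After 3 (swap(3, 4)): [5, 4, 2, 0, 1, 3]
After 4 (swap(5, 3)): [5, 4, 2, 3, 1, 0]
After 5 (swap(4, 5)): [5, 4, 2, 3, 0, 1]
After 6 (reverse(3, 4)): [5, 4, 2, 0, 3, 1]
After 7 (rotate_left(2, 4, k=2)): [5, 4, 3, 2, 0, 1]
After 8 (rotate_left(2, 5, k=2)): [5, 4, 0, 1, 3, 2]
After 9 (swap(1, 0)): [4, 5, 0, 1, 3, 2]
After 10 (reverse(3, 4)): [4, 5, 0, 3, 1, 2]
After 11 (swap(0, 3)): [3, 5, 0, 4, 1, 2]
After 12 (swap(4, 3)): [3, 5, 0, 1, 4, 2]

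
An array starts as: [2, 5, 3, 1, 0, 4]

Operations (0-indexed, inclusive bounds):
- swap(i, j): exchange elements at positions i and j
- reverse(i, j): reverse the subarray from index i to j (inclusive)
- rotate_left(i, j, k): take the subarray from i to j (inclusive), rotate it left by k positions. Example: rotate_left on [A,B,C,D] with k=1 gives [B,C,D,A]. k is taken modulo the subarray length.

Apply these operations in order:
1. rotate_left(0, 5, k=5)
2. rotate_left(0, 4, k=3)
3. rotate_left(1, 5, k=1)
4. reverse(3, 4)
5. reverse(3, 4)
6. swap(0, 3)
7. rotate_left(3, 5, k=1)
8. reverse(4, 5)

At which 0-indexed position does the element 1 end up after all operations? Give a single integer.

After 1 (rotate_left(0, 5, k=5)): [4, 2, 5, 3, 1, 0]
After 2 (rotate_left(0, 4, k=3)): [3, 1, 4, 2, 5, 0]
After 3 (rotate_left(1, 5, k=1)): [3, 4, 2, 5, 0, 1]
After 4 (reverse(3, 4)): [3, 4, 2, 0, 5, 1]
After 5 (reverse(3, 4)): [3, 4, 2, 5, 0, 1]
After 6 (swap(0, 3)): [5, 4, 2, 3, 0, 1]
After 7 (rotate_left(3, 5, k=1)): [5, 4, 2, 0, 1, 3]
After 8 (reverse(4, 5)): [5, 4, 2, 0, 3, 1]

Answer: 5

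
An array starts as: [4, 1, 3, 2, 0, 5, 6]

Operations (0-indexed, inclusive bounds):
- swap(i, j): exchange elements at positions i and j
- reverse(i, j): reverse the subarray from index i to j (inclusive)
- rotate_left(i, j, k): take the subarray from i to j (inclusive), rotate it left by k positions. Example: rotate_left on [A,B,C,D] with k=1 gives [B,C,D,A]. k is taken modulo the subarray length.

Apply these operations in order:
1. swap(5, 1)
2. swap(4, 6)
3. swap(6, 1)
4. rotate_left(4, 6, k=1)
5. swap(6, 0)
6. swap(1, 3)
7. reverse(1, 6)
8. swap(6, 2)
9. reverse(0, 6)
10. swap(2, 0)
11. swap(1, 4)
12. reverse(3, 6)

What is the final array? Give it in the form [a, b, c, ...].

After 1 (swap(5, 1)): [4, 5, 3, 2, 0, 1, 6]
After 2 (swap(4, 6)): [4, 5, 3, 2, 6, 1, 0]
After 3 (swap(6, 1)): [4, 0, 3, 2, 6, 1, 5]
After 4 (rotate_left(4, 6, k=1)): [4, 0, 3, 2, 1, 5, 6]
After 5 (swap(6, 0)): [6, 0, 3, 2, 1, 5, 4]
After 6 (swap(1, 3)): [6, 2, 3, 0, 1, 5, 4]
After 7 (reverse(1, 6)): [6, 4, 5, 1, 0, 3, 2]
After 8 (swap(6, 2)): [6, 4, 2, 1, 0, 3, 5]
After 9 (reverse(0, 6)): [5, 3, 0, 1, 2, 4, 6]
After 10 (swap(2, 0)): [0, 3, 5, 1, 2, 4, 6]
After 11 (swap(1, 4)): [0, 2, 5, 1, 3, 4, 6]
After 12 (reverse(3, 6)): [0, 2, 5, 6, 4, 3, 1]

Answer: [0, 2, 5, 6, 4, 3, 1]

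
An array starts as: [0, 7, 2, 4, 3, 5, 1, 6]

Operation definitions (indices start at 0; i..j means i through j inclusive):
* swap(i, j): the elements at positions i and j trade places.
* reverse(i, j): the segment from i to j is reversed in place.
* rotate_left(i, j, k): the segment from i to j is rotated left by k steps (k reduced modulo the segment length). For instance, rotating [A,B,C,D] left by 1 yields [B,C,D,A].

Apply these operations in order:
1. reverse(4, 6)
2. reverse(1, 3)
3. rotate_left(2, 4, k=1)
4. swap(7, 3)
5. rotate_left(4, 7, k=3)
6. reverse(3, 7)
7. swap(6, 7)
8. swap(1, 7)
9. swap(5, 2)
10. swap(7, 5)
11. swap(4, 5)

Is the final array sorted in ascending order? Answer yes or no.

After 1 (reverse(4, 6)): [0, 7, 2, 4, 1, 5, 3, 6]
After 2 (reverse(1, 3)): [0, 4, 2, 7, 1, 5, 3, 6]
After 3 (rotate_left(2, 4, k=1)): [0, 4, 7, 1, 2, 5, 3, 6]
After 4 (swap(7, 3)): [0, 4, 7, 6, 2, 5, 3, 1]
After 5 (rotate_left(4, 7, k=3)): [0, 4, 7, 6, 1, 2, 5, 3]
After 6 (reverse(3, 7)): [0, 4, 7, 3, 5, 2, 1, 6]
After 7 (swap(6, 7)): [0, 4, 7, 3, 5, 2, 6, 1]
After 8 (swap(1, 7)): [0, 1, 7, 3, 5, 2, 6, 4]
After 9 (swap(5, 2)): [0, 1, 2, 3, 5, 7, 6, 4]
After 10 (swap(7, 5)): [0, 1, 2, 3, 5, 4, 6, 7]
After 11 (swap(4, 5)): [0, 1, 2, 3, 4, 5, 6, 7]

Answer: yes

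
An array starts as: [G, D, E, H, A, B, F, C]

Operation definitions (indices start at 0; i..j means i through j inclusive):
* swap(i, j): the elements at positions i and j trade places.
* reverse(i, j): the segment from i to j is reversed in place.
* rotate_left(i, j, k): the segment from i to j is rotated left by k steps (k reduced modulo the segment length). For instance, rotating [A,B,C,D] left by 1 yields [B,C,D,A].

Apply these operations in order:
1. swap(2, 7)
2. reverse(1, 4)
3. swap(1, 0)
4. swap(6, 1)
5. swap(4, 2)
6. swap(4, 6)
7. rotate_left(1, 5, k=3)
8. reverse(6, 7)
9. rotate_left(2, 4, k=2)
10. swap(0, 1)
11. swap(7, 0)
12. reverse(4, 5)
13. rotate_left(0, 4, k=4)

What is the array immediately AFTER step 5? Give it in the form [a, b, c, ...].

Answer: [A, F, D, C, H, B, G, E]

Derivation:
After 1 (swap(2, 7)): [G, D, C, H, A, B, F, E]
After 2 (reverse(1, 4)): [G, A, H, C, D, B, F, E]
After 3 (swap(1, 0)): [A, G, H, C, D, B, F, E]
After 4 (swap(6, 1)): [A, F, H, C, D, B, G, E]
After 5 (swap(4, 2)): [A, F, D, C, H, B, G, E]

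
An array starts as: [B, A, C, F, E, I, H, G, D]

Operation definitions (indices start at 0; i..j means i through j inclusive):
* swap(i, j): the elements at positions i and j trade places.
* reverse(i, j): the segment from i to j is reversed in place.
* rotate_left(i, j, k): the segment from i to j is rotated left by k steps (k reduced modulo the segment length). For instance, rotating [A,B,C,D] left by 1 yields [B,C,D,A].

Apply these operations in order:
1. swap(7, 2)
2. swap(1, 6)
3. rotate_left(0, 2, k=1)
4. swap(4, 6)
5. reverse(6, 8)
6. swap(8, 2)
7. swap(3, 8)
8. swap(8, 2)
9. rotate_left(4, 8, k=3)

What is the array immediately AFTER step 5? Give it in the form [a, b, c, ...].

After 1 (swap(7, 2)): [B, A, G, F, E, I, H, C, D]
After 2 (swap(1, 6)): [B, H, G, F, E, I, A, C, D]
After 3 (rotate_left(0, 2, k=1)): [H, G, B, F, E, I, A, C, D]
After 4 (swap(4, 6)): [H, G, B, F, A, I, E, C, D]
After 5 (reverse(6, 8)): [H, G, B, F, A, I, D, C, E]

Answer: [H, G, B, F, A, I, D, C, E]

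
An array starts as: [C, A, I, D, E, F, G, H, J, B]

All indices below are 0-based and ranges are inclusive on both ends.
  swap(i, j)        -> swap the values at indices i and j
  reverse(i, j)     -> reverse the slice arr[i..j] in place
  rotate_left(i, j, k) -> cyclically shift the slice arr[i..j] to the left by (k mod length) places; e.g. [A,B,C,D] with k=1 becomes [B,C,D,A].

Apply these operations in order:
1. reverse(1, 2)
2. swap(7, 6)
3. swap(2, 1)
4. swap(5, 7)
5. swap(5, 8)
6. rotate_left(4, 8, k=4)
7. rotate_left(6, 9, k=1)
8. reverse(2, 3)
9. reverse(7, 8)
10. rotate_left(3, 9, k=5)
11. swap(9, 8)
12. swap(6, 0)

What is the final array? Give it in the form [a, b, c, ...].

After 1 (reverse(1, 2)): [C, I, A, D, E, F, G, H, J, B]
After 2 (swap(7, 6)): [C, I, A, D, E, F, H, G, J, B]
After 3 (swap(2, 1)): [C, A, I, D, E, F, H, G, J, B]
After 4 (swap(5, 7)): [C, A, I, D, E, G, H, F, J, B]
After 5 (swap(5, 8)): [C, A, I, D, E, J, H, F, G, B]
After 6 (rotate_left(4, 8, k=4)): [C, A, I, D, G, E, J, H, F, B]
After 7 (rotate_left(6, 9, k=1)): [C, A, I, D, G, E, H, F, B, J]
After 8 (reverse(2, 3)): [C, A, D, I, G, E, H, F, B, J]
After 9 (reverse(7, 8)): [C, A, D, I, G, E, H, B, F, J]
After 10 (rotate_left(3, 9, k=5)): [C, A, D, F, J, I, G, E, H, B]
After 11 (swap(9, 8)): [C, A, D, F, J, I, G, E, B, H]
After 12 (swap(6, 0)): [G, A, D, F, J, I, C, E, B, H]

Answer: [G, A, D, F, J, I, C, E, B, H]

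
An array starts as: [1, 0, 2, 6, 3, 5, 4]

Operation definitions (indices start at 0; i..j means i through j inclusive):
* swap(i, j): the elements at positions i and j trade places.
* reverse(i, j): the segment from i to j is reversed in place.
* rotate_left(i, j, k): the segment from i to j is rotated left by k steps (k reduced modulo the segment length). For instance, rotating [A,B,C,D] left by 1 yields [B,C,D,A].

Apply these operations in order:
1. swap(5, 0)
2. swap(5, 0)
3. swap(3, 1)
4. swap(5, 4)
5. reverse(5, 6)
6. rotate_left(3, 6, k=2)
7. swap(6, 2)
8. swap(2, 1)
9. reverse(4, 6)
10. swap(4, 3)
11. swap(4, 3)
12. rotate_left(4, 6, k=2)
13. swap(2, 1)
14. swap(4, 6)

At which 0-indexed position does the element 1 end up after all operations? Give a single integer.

After 1 (swap(5, 0)): [5, 0, 2, 6, 3, 1, 4]
After 2 (swap(5, 0)): [1, 0, 2, 6, 3, 5, 4]
After 3 (swap(3, 1)): [1, 6, 2, 0, 3, 5, 4]
After 4 (swap(5, 4)): [1, 6, 2, 0, 5, 3, 4]
After 5 (reverse(5, 6)): [1, 6, 2, 0, 5, 4, 3]
After 6 (rotate_left(3, 6, k=2)): [1, 6, 2, 4, 3, 0, 5]
After 7 (swap(6, 2)): [1, 6, 5, 4, 3, 0, 2]
After 8 (swap(2, 1)): [1, 5, 6, 4, 3, 0, 2]
After 9 (reverse(4, 6)): [1, 5, 6, 4, 2, 0, 3]
After 10 (swap(4, 3)): [1, 5, 6, 2, 4, 0, 3]
After 11 (swap(4, 3)): [1, 5, 6, 4, 2, 0, 3]
After 12 (rotate_left(4, 6, k=2)): [1, 5, 6, 4, 3, 2, 0]
After 13 (swap(2, 1)): [1, 6, 5, 4, 3, 2, 0]
After 14 (swap(4, 6)): [1, 6, 5, 4, 0, 2, 3]

Answer: 0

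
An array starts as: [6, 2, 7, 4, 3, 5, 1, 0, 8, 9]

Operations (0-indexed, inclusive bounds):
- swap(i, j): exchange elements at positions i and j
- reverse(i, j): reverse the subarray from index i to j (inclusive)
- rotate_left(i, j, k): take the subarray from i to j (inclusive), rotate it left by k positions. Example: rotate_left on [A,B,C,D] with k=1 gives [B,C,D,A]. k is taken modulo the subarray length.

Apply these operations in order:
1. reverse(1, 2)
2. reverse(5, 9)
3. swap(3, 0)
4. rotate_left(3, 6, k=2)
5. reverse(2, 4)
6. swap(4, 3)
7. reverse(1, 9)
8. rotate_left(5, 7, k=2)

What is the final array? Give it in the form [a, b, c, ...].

Answer: [4, 5, 1, 0, 3, 2, 6, 9, 8, 7]

Derivation:
After 1 (reverse(1, 2)): [6, 7, 2, 4, 3, 5, 1, 0, 8, 9]
After 2 (reverse(5, 9)): [6, 7, 2, 4, 3, 9, 8, 0, 1, 5]
After 3 (swap(3, 0)): [4, 7, 2, 6, 3, 9, 8, 0, 1, 5]
After 4 (rotate_left(3, 6, k=2)): [4, 7, 2, 9, 8, 6, 3, 0, 1, 5]
After 5 (reverse(2, 4)): [4, 7, 8, 9, 2, 6, 3, 0, 1, 5]
After 6 (swap(4, 3)): [4, 7, 8, 2, 9, 6, 3, 0, 1, 5]
After 7 (reverse(1, 9)): [4, 5, 1, 0, 3, 6, 9, 2, 8, 7]
After 8 (rotate_left(5, 7, k=2)): [4, 5, 1, 0, 3, 2, 6, 9, 8, 7]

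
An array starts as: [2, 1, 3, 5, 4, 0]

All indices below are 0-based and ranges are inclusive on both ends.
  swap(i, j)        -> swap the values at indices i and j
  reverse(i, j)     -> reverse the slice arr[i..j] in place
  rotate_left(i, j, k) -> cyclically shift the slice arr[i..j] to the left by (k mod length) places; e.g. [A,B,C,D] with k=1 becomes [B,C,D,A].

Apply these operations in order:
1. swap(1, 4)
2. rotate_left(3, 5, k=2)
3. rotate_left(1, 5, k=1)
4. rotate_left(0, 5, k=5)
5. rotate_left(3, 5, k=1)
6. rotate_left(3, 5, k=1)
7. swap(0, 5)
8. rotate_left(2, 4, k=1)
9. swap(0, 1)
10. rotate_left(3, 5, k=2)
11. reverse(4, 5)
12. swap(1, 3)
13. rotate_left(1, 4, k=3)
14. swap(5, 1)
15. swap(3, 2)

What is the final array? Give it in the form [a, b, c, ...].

Answer: [2, 0, 1, 4, 5, 3]

Derivation:
After 1 (swap(1, 4)): [2, 4, 3, 5, 1, 0]
After 2 (rotate_left(3, 5, k=2)): [2, 4, 3, 0, 5, 1]
After 3 (rotate_left(1, 5, k=1)): [2, 3, 0, 5, 1, 4]
After 4 (rotate_left(0, 5, k=5)): [4, 2, 3, 0, 5, 1]
After 5 (rotate_left(3, 5, k=1)): [4, 2, 3, 5, 1, 0]
After 6 (rotate_left(3, 5, k=1)): [4, 2, 3, 1, 0, 5]
After 7 (swap(0, 5)): [5, 2, 3, 1, 0, 4]
After 8 (rotate_left(2, 4, k=1)): [5, 2, 1, 0, 3, 4]
After 9 (swap(0, 1)): [2, 5, 1, 0, 3, 4]
After 10 (rotate_left(3, 5, k=2)): [2, 5, 1, 4, 0, 3]
After 11 (reverse(4, 5)): [2, 5, 1, 4, 3, 0]
After 12 (swap(1, 3)): [2, 4, 1, 5, 3, 0]
After 13 (rotate_left(1, 4, k=3)): [2, 3, 4, 1, 5, 0]
After 14 (swap(5, 1)): [2, 0, 4, 1, 5, 3]
After 15 (swap(3, 2)): [2, 0, 1, 4, 5, 3]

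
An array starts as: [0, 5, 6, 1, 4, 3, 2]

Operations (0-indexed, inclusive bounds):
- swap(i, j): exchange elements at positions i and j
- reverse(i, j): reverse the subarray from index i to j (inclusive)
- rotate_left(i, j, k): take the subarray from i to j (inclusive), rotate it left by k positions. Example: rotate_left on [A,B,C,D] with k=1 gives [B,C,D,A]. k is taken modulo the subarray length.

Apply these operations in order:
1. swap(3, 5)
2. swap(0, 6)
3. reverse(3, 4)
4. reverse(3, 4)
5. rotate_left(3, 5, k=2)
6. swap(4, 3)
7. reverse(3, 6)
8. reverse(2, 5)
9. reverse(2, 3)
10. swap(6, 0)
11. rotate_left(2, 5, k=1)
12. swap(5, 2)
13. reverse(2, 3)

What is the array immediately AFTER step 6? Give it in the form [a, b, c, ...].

After 1 (swap(3, 5)): [0, 5, 6, 3, 4, 1, 2]
After 2 (swap(0, 6)): [2, 5, 6, 3, 4, 1, 0]
After 3 (reverse(3, 4)): [2, 5, 6, 4, 3, 1, 0]
After 4 (reverse(3, 4)): [2, 5, 6, 3, 4, 1, 0]
After 5 (rotate_left(3, 5, k=2)): [2, 5, 6, 1, 3, 4, 0]
After 6 (swap(4, 3)): [2, 5, 6, 3, 1, 4, 0]

Answer: [2, 5, 6, 3, 1, 4, 0]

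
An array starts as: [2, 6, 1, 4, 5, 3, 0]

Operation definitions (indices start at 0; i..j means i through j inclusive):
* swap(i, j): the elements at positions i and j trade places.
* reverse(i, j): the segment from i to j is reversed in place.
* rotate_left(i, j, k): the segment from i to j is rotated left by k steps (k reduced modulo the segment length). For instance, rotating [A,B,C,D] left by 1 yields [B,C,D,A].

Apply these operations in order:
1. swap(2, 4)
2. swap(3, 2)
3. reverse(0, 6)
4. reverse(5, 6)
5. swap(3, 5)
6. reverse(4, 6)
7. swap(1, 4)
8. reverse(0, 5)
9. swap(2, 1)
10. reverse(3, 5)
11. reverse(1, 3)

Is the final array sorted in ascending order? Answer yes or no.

After 1 (swap(2, 4)): [2, 6, 5, 4, 1, 3, 0]
After 2 (swap(3, 2)): [2, 6, 4, 5, 1, 3, 0]
After 3 (reverse(0, 6)): [0, 3, 1, 5, 4, 6, 2]
After 4 (reverse(5, 6)): [0, 3, 1, 5, 4, 2, 6]
After 5 (swap(3, 5)): [0, 3, 1, 2, 4, 5, 6]
After 6 (reverse(4, 6)): [0, 3, 1, 2, 6, 5, 4]
After 7 (swap(1, 4)): [0, 6, 1, 2, 3, 5, 4]
After 8 (reverse(0, 5)): [5, 3, 2, 1, 6, 0, 4]
After 9 (swap(2, 1)): [5, 2, 3, 1, 6, 0, 4]
After 10 (reverse(3, 5)): [5, 2, 3, 0, 6, 1, 4]
After 11 (reverse(1, 3)): [5, 0, 3, 2, 6, 1, 4]

Answer: no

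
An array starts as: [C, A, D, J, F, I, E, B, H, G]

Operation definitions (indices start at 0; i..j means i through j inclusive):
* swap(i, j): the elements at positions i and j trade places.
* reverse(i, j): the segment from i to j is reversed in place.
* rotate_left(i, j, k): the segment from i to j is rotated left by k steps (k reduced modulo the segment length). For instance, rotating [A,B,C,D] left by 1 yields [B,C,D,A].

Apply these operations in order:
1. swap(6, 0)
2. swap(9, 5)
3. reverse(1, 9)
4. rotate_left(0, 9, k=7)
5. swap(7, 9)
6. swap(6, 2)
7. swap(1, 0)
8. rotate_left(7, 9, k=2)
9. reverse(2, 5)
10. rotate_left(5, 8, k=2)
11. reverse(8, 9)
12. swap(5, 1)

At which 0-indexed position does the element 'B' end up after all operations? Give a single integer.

Answer: 7

Derivation:
After 1 (swap(6, 0)): [E, A, D, J, F, I, C, B, H, G]
After 2 (swap(9, 5)): [E, A, D, J, F, G, C, B, H, I]
After 3 (reverse(1, 9)): [E, I, H, B, C, G, F, J, D, A]
After 4 (rotate_left(0, 9, k=7)): [J, D, A, E, I, H, B, C, G, F]
After 5 (swap(7, 9)): [J, D, A, E, I, H, B, F, G, C]
After 6 (swap(6, 2)): [J, D, B, E, I, H, A, F, G, C]
After 7 (swap(1, 0)): [D, J, B, E, I, H, A, F, G, C]
After 8 (rotate_left(7, 9, k=2)): [D, J, B, E, I, H, A, C, F, G]
After 9 (reverse(2, 5)): [D, J, H, I, E, B, A, C, F, G]
After 10 (rotate_left(5, 8, k=2)): [D, J, H, I, E, C, F, B, A, G]
After 11 (reverse(8, 9)): [D, J, H, I, E, C, F, B, G, A]
After 12 (swap(5, 1)): [D, C, H, I, E, J, F, B, G, A]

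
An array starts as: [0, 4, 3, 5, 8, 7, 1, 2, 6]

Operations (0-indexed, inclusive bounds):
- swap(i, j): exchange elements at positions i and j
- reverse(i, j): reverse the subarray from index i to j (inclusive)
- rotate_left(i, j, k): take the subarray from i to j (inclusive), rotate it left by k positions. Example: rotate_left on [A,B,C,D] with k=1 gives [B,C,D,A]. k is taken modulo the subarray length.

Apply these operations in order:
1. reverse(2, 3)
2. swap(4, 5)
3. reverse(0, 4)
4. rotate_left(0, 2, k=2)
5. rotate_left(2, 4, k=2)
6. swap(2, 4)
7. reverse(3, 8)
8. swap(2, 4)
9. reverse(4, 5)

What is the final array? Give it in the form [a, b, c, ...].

Answer: [5, 7, 2, 6, 1, 4, 8, 0, 3]

Derivation:
After 1 (reverse(2, 3)): [0, 4, 5, 3, 8, 7, 1, 2, 6]
After 2 (swap(4, 5)): [0, 4, 5, 3, 7, 8, 1, 2, 6]
After 3 (reverse(0, 4)): [7, 3, 5, 4, 0, 8, 1, 2, 6]
After 4 (rotate_left(0, 2, k=2)): [5, 7, 3, 4, 0, 8, 1, 2, 6]
After 5 (rotate_left(2, 4, k=2)): [5, 7, 0, 3, 4, 8, 1, 2, 6]
After 6 (swap(2, 4)): [5, 7, 4, 3, 0, 8, 1, 2, 6]
After 7 (reverse(3, 8)): [5, 7, 4, 6, 2, 1, 8, 0, 3]
After 8 (swap(2, 4)): [5, 7, 2, 6, 4, 1, 8, 0, 3]
After 9 (reverse(4, 5)): [5, 7, 2, 6, 1, 4, 8, 0, 3]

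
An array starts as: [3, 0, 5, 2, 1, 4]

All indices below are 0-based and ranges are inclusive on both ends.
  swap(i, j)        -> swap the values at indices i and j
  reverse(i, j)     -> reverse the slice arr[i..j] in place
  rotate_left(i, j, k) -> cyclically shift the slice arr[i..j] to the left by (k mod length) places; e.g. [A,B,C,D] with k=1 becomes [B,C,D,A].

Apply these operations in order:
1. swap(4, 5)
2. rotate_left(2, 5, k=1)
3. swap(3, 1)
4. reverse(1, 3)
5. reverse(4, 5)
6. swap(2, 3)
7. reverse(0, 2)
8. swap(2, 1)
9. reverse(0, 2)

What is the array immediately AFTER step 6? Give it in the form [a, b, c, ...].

Answer: [3, 0, 4, 2, 5, 1]

Derivation:
After 1 (swap(4, 5)): [3, 0, 5, 2, 4, 1]
After 2 (rotate_left(2, 5, k=1)): [3, 0, 2, 4, 1, 5]
After 3 (swap(3, 1)): [3, 4, 2, 0, 1, 5]
After 4 (reverse(1, 3)): [3, 0, 2, 4, 1, 5]
After 5 (reverse(4, 5)): [3, 0, 2, 4, 5, 1]
After 6 (swap(2, 3)): [3, 0, 4, 2, 5, 1]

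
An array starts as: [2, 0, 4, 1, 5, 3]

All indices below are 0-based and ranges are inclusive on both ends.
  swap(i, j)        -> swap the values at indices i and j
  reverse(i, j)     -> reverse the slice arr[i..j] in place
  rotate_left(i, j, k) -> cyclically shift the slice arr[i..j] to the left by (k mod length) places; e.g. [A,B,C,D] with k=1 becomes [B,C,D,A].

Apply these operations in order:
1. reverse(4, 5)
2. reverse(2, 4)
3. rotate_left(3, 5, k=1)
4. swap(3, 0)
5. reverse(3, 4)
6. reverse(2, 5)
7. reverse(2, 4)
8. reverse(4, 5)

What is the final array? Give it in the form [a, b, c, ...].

Answer: [4, 0, 5, 2, 3, 1]

Derivation:
After 1 (reverse(4, 5)): [2, 0, 4, 1, 3, 5]
After 2 (reverse(2, 4)): [2, 0, 3, 1, 4, 5]
After 3 (rotate_left(3, 5, k=1)): [2, 0, 3, 4, 5, 1]
After 4 (swap(3, 0)): [4, 0, 3, 2, 5, 1]
After 5 (reverse(3, 4)): [4, 0, 3, 5, 2, 1]
After 6 (reverse(2, 5)): [4, 0, 1, 2, 5, 3]
After 7 (reverse(2, 4)): [4, 0, 5, 2, 1, 3]
After 8 (reverse(4, 5)): [4, 0, 5, 2, 3, 1]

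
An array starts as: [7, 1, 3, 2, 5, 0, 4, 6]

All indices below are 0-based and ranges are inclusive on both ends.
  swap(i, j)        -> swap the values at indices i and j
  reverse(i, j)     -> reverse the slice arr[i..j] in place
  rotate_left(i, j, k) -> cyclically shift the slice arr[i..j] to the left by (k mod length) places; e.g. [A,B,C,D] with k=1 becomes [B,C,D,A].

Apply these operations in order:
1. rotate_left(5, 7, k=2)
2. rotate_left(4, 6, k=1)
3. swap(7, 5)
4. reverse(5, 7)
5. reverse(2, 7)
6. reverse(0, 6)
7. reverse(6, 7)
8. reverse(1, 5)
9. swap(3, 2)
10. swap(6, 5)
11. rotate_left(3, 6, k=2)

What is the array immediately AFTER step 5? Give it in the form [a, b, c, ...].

After 1 (rotate_left(5, 7, k=2)): [7, 1, 3, 2, 5, 6, 0, 4]
After 2 (rotate_left(4, 6, k=1)): [7, 1, 3, 2, 6, 0, 5, 4]
After 3 (swap(7, 5)): [7, 1, 3, 2, 6, 4, 5, 0]
After 4 (reverse(5, 7)): [7, 1, 3, 2, 6, 0, 5, 4]
After 5 (reverse(2, 7)): [7, 1, 4, 5, 0, 6, 2, 3]

Answer: [7, 1, 4, 5, 0, 6, 2, 3]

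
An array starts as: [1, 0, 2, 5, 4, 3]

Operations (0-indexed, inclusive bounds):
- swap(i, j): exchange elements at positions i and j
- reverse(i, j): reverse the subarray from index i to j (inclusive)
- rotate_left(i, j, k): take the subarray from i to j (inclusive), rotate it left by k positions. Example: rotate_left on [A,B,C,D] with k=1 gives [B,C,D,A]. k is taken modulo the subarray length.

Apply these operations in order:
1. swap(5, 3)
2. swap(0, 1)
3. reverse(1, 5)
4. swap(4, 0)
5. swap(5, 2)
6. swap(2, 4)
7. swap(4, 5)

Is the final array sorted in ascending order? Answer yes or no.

After 1 (swap(5, 3)): [1, 0, 2, 3, 4, 5]
After 2 (swap(0, 1)): [0, 1, 2, 3, 4, 5]
After 3 (reverse(1, 5)): [0, 5, 4, 3, 2, 1]
After 4 (swap(4, 0)): [2, 5, 4, 3, 0, 1]
After 5 (swap(5, 2)): [2, 5, 1, 3, 0, 4]
After 6 (swap(2, 4)): [2, 5, 0, 3, 1, 4]
After 7 (swap(4, 5)): [2, 5, 0, 3, 4, 1]

Answer: no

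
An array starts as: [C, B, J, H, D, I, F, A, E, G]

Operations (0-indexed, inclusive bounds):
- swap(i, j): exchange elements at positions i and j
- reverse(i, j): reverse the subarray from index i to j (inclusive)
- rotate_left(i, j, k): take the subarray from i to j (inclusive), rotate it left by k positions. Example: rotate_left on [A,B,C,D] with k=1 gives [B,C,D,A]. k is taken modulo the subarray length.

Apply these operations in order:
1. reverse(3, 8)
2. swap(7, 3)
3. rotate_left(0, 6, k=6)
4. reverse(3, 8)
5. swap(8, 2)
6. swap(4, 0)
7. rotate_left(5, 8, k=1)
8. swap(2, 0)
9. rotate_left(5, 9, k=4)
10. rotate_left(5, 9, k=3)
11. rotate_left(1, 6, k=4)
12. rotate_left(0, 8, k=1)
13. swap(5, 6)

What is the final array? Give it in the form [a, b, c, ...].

Answer: [B, F, C, E, H, G, I, A, J, D]

Derivation:
After 1 (reverse(3, 8)): [C, B, J, E, A, F, I, D, H, G]
After 2 (swap(7, 3)): [C, B, J, D, A, F, I, E, H, G]
After 3 (rotate_left(0, 6, k=6)): [I, C, B, J, D, A, F, E, H, G]
After 4 (reverse(3, 8)): [I, C, B, H, E, F, A, D, J, G]
After 5 (swap(8, 2)): [I, C, J, H, E, F, A, D, B, G]
After 6 (swap(4, 0)): [E, C, J, H, I, F, A, D, B, G]
After 7 (rotate_left(5, 8, k=1)): [E, C, J, H, I, A, D, B, F, G]
After 8 (swap(2, 0)): [J, C, E, H, I, A, D, B, F, G]
After 9 (rotate_left(5, 9, k=4)): [J, C, E, H, I, G, A, D, B, F]
After 10 (rotate_left(5, 9, k=3)): [J, C, E, H, I, B, F, G, A, D]
After 11 (rotate_left(1, 6, k=4)): [J, B, F, C, E, H, I, G, A, D]
After 12 (rotate_left(0, 8, k=1)): [B, F, C, E, H, I, G, A, J, D]
After 13 (swap(5, 6)): [B, F, C, E, H, G, I, A, J, D]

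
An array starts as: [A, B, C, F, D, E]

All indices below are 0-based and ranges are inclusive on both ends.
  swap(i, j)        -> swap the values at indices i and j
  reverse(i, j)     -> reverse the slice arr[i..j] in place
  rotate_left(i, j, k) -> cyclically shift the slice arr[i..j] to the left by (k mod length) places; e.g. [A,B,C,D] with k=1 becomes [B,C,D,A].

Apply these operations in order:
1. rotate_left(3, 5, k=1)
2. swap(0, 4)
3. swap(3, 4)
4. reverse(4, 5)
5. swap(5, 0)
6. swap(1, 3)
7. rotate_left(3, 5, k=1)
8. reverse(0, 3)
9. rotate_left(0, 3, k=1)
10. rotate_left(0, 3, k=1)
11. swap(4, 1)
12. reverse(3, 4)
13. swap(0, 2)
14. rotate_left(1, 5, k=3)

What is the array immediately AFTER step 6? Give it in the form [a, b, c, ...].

After 1 (rotate_left(3, 5, k=1)): [A, B, C, D, E, F]
After 2 (swap(0, 4)): [E, B, C, D, A, F]
After 3 (swap(3, 4)): [E, B, C, A, D, F]
After 4 (reverse(4, 5)): [E, B, C, A, F, D]
After 5 (swap(5, 0)): [D, B, C, A, F, E]
After 6 (swap(1, 3)): [D, A, C, B, F, E]

Answer: [D, A, C, B, F, E]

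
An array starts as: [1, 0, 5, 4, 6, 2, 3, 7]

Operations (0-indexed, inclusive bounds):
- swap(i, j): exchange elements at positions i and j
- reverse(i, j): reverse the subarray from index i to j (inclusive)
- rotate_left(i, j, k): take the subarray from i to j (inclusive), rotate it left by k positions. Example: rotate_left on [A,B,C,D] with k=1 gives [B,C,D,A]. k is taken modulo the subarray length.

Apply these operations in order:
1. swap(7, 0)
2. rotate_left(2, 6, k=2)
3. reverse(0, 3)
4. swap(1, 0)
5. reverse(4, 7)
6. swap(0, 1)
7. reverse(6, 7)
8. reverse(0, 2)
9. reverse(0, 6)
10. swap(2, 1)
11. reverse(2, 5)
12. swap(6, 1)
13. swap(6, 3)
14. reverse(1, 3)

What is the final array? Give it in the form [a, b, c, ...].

After 1 (swap(7, 0)): [7, 0, 5, 4, 6, 2, 3, 1]
After 2 (rotate_left(2, 6, k=2)): [7, 0, 6, 2, 3, 5, 4, 1]
After 3 (reverse(0, 3)): [2, 6, 0, 7, 3, 5, 4, 1]
After 4 (swap(1, 0)): [6, 2, 0, 7, 3, 5, 4, 1]
After 5 (reverse(4, 7)): [6, 2, 0, 7, 1, 4, 5, 3]
After 6 (swap(0, 1)): [2, 6, 0, 7, 1, 4, 5, 3]
After 7 (reverse(6, 7)): [2, 6, 0, 7, 1, 4, 3, 5]
After 8 (reverse(0, 2)): [0, 6, 2, 7, 1, 4, 3, 5]
After 9 (reverse(0, 6)): [3, 4, 1, 7, 2, 6, 0, 5]
After 10 (swap(2, 1)): [3, 1, 4, 7, 2, 6, 0, 5]
After 11 (reverse(2, 5)): [3, 1, 6, 2, 7, 4, 0, 5]
After 12 (swap(6, 1)): [3, 0, 6, 2, 7, 4, 1, 5]
After 13 (swap(6, 3)): [3, 0, 6, 1, 7, 4, 2, 5]
After 14 (reverse(1, 3)): [3, 1, 6, 0, 7, 4, 2, 5]

Answer: [3, 1, 6, 0, 7, 4, 2, 5]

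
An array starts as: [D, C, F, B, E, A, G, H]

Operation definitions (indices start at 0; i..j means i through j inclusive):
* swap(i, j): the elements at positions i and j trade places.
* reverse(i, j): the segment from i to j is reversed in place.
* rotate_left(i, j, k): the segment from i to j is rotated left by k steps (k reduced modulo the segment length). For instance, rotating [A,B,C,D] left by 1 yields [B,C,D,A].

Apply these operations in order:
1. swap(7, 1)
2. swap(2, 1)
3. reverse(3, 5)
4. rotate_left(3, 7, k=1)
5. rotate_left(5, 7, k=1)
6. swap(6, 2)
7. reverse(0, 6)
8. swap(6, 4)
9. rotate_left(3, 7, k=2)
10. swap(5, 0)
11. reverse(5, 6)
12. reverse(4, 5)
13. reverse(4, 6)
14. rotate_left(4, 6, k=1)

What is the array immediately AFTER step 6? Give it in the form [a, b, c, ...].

Answer: [D, F, A, E, B, C, H, G]

Derivation:
After 1 (swap(7, 1)): [D, H, F, B, E, A, G, C]
After 2 (swap(2, 1)): [D, F, H, B, E, A, G, C]
After 3 (reverse(3, 5)): [D, F, H, A, E, B, G, C]
After 4 (rotate_left(3, 7, k=1)): [D, F, H, E, B, G, C, A]
After 5 (rotate_left(5, 7, k=1)): [D, F, H, E, B, C, A, G]
After 6 (swap(6, 2)): [D, F, A, E, B, C, H, G]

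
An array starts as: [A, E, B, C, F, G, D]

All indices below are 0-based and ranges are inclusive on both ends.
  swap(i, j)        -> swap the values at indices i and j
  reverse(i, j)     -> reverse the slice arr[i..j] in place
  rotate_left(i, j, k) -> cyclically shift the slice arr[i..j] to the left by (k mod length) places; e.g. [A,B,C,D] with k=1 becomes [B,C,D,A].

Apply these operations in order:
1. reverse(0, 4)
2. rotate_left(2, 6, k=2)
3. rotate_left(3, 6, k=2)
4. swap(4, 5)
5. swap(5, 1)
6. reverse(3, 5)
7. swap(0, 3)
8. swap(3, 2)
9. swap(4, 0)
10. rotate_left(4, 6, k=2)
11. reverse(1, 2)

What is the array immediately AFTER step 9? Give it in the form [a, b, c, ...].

Answer: [G, E, F, A, C, B, D]

Derivation:
After 1 (reverse(0, 4)): [F, C, B, E, A, G, D]
After 2 (rotate_left(2, 6, k=2)): [F, C, A, G, D, B, E]
After 3 (rotate_left(3, 6, k=2)): [F, C, A, B, E, G, D]
After 4 (swap(4, 5)): [F, C, A, B, G, E, D]
After 5 (swap(5, 1)): [F, E, A, B, G, C, D]
After 6 (reverse(3, 5)): [F, E, A, C, G, B, D]
After 7 (swap(0, 3)): [C, E, A, F, G, B, D]
After 8 (swap(3, 2)): [C, E, F, A, G, B, D]
After 9 (swap(4, 0)): [G, E, F, A, C, B, D]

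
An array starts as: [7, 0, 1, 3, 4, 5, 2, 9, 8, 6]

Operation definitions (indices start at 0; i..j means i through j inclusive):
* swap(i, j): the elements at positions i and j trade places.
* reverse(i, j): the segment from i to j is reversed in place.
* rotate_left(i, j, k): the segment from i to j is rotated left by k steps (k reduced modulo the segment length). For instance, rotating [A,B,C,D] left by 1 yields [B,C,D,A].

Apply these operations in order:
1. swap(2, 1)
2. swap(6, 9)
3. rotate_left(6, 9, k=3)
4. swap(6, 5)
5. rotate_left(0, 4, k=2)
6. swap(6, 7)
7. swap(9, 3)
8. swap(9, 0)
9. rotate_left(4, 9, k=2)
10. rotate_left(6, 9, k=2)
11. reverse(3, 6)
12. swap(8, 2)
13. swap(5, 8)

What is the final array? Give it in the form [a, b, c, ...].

After 1 (swap(2, 1)): [7, 1, 0, 3, 4, 5, 2, 9, 8, 6]
After 2 (swap(6, 9)): [7, 1, 0, 3, 4, 5, 6, 9, 8, 2]
After 3 (rotate_left(6, 9, k=3)): [7, 1, 0, 3, 4, 5, 2, 6, 9, 8]
After 4 (swap(6, 5)): [7, 1, 0, 3, 4, 2, 5, 6, 9, 8]
After 5 (rotate_left(0, 4, k=2)): [0, 3, 4, 7, 1, 2, 5, 6, 9, 8]
After 6 (swap(6, 7)): [0, 3, 4, 7, 1, 2, 6, 5, 9, 8]
After 7 (swap(9, 3)): [0, 3, 4, 8, 1, 2, 6, 5, 9, 7]
After 8 (swap(9, 0)): [7, 3, 4, 8, 1, 2, 6, 5, 9, 0]
After 9 (rotate_left(4, 9, k=2)): [7, 3, 4, 8, 6, 5, 9, 0, 1, 2]
After 10 (rotate_left(6, 9, k=2)): [7, 3, 4, 8, 6, 5, 1, 2, 9, 0]
After 11 (reverse(3, 6)): [7, 3, 4, 1, 5, 6, 8, 2, 9, 0]
After 12 (swap(8, 2)): [7, 3, 9, 1, 5, 6, 8, 2, 4, 0]
After 13 (swap(5, 8)): [7, 3, 9, 1, 5, 4, 8, 2, 6, 0]

Answer: [7, 3, 9, 1, 5, 4, 8, 2, 6, 0]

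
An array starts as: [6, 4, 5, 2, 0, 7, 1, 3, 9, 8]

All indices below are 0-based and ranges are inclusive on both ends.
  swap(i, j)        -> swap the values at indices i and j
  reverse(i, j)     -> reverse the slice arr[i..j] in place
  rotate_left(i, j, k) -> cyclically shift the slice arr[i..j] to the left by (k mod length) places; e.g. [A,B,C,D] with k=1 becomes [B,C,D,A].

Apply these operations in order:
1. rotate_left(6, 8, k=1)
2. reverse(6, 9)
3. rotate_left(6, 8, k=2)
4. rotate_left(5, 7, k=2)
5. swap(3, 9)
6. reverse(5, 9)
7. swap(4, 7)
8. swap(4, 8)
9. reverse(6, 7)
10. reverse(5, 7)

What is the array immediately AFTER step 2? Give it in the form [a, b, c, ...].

Answer: [6, 4, 5, 2, 0, 7, 8, 1, 9, 3]

Derivation:
After 1 (rotate_left(6, 8, k=1)): [6, 4, 5, 2, 0, 7, 3, 9, 1, 8]
After 2 (reverse(6, 9)): [6, 4, 5, 2, 0, 7, 8, 1, 9, 3]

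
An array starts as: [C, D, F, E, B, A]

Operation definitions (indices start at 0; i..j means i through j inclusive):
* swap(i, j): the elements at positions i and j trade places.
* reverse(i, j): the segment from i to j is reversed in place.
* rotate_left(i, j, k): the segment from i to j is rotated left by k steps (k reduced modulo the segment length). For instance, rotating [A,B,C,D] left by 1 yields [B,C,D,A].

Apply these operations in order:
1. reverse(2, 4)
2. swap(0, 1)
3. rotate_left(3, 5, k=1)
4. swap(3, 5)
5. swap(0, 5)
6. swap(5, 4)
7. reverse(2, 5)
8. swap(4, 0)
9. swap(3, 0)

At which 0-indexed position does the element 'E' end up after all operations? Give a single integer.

Answer: 3

Derivation:
After 1 (reverse(2, 4)): [C, D, B, E, F, A]
After 2 (swap(0, 1)): [D, C, B, E, F, A]
After 3 (rotate_left(3, 5, k=1)): [D, C, B, F, A, E]
After 4 (swap(3, 5)): [D, C, B, E, A, F]
After 5 (swap(0, 5)): [F, C, B, E, A, D]
After 6 (swap(5, 4)): [F, C, B, E, D, A]
After 7 (reverse(2, 5)): [F, C, A, D, E, B]
After 8 (swap(4, 0)): [E, C, A, D, F, B]
After 9 (swap(3, 0)): [D, C, A, E, F, B]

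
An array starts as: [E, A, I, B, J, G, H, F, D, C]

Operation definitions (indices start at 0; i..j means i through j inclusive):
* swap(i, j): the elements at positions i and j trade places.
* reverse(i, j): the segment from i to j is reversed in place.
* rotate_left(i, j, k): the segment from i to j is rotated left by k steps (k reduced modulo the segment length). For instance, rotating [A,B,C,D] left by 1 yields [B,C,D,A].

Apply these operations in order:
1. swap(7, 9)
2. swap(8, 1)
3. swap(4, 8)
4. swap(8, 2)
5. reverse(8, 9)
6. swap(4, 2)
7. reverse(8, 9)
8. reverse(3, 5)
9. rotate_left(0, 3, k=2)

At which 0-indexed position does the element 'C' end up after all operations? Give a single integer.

Answer: 7

Derivation:
After 1 (swap(7, 9)): [E, A, I, B, J, G, H, C, D, F]
After 2 (swap(8, 1)): [E, D, I, B, J, G, H, C, A, F]
After 3 (swap(4, 8)): [E, D, I, B, A, G, H, C, J, F]
After 4 (swap(8, 2)): [E, D, J, B, A, G, H, C, I, F]
After 5 (reverse(8, 9)): [E, D, J, B, A, G, H, C, F, I]
After 6 (swap(4, 2)): [E, D, A, B, J, G, H, C, F, I]
After 7 (reverse(8, 9)): [E, D, A, B, J, G, H, C, I, F]
After 8 (reverse(3, 5)): [E, D, A, G, J, B, H, C, I, F]
After 9 (rotate_left(0, 3, k=2)): [A, G, E, D, J, B, H, C, I, F]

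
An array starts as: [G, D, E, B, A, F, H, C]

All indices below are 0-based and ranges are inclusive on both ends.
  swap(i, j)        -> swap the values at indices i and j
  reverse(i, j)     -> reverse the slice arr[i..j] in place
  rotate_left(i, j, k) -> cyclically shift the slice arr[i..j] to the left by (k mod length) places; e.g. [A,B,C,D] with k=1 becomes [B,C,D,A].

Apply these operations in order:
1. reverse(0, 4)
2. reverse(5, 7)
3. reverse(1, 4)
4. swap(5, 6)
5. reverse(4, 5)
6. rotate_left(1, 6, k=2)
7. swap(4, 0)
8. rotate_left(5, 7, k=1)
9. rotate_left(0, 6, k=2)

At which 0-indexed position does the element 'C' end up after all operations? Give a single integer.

After 1 (reverse(0, 4)): [A, B, E, D, G, F, H, C]
After 2 (reverse(5, 7)): [A, B, E, D, G, C, H, F]
After 3 (reverse(1, 4)): [A, G, D, E, B, C, H, F]
After 4 (swap(5, 6)): [A, G, D, E, B, H, C, F]
After 5 (reverse(4, 5)): [A, G, D, E, H, B, C, F]
After 6 (rotate_left(1, 6, k=2)): [A, E, H, B, C, G, D, F]
After 7 (swap(4, 0)): [C, E, H, B, A, G, D, F]
After 8 (rotate_left(5, 7, k=1)): [C, E, H, B, A, D, F, G]
After 9 (rotate_left(0, 6, k=2)): [H, B, A, D, F, C, E, G]

Answer: 5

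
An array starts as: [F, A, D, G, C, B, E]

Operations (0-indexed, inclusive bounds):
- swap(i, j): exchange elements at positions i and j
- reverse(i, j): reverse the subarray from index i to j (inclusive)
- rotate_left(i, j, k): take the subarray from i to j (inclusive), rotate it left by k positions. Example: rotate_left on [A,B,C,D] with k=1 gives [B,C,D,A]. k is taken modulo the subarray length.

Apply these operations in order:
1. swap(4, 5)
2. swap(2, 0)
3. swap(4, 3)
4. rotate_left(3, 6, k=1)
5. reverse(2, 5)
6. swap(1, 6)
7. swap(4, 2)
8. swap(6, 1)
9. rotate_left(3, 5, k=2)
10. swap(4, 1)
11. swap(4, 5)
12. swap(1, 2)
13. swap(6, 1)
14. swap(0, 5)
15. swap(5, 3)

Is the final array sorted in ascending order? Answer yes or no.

After 1 (swap(4, 5)): [F, A, D, G, B, C, E]
After 2 (swap(2, 0)): [D, A, F, G, B, C, E]
After 3 (swap(4, 3)): [D, A, F, B, G, C, E]
After 4 (rotate_left(3, 6, k=1)): [D, A, F, G, C, E, B]
After 5 (reverse(2, 5)): [D, A, E, C, G, F, B]
After 6 (swap(1, 6)): [D, B, E, C, G, F, A]
After 7 (swap(4, 2)): [D, B, G, C, E, F, A]
After 8 (swap(6, 1)): [D, A, G, C, E, F, B]
After 9 (rotate_left(3, 5, k=2)): [D, A, G, F, C, E, B]
After 10 (swap(4, 1)): [D, C, G, F, A, E, B]
After 11 (swap(4, 5)): [D, C, G, F, E, A, B]
After 12 (swap(1, 2)): [D, G, C, F, E, A, B]
After 13 (swap(6, 1)): [D, B, C, F, E, A, G]
After 14 (swap(0, 5)): [A, B, C, F, E, D, G]
After 15 (swap(5, 3)): [A, B, C, D, E, F, G]

Answer: yes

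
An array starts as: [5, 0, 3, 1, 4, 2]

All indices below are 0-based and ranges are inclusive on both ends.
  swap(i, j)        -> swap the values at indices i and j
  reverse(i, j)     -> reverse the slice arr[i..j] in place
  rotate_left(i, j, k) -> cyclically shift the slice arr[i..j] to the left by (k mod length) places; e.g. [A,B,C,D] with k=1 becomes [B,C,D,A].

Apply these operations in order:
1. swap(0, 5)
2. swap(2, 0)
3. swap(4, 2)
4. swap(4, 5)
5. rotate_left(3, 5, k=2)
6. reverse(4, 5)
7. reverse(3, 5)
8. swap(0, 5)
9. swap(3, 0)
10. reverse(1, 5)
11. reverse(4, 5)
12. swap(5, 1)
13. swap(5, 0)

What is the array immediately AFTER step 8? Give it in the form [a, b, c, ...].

After 1 (swap(0, 5)): [2, 0, 3, 1, 4, 5]
After 2 (swap(2, 0)): [3, 0, 2, 1, 4, 5]
After 3 (swap(4, 2)): [3, 0, 4, 1, 2, 5]
After 4 (swap(4, 5)): [3, 0, 4, 1, 5, 2]
After 5 (rotate_left(3, 5, k=2)): [3, 0, 4, 2, 1, 5]
After 6 (reverse(4, 5)): [3, 0, 4, 2, 5, 1]
After 7 (reverse(3, 5)): [3, 0, 4, 1, 5, 2]
After 8 (swap(0, 5)): [2, 0, 4, 1, 5, 3]

Answer: [2, 0, 4, 1, 5, 3]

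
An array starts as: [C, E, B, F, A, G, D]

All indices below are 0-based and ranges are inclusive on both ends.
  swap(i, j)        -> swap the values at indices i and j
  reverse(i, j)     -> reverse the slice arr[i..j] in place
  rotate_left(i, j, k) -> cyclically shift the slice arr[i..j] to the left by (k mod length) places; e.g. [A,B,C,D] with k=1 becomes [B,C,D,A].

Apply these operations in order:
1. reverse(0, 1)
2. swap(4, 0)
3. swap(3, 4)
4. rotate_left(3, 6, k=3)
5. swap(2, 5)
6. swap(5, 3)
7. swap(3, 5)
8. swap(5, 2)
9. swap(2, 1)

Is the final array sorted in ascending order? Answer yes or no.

Answer: yes

Derivation:
After 1 (reverse(0, 1)): [E, C, B, F, A, G, D]
After 2 (swap(4, 0)): [A, C, B, F, E, G, D]
After 3 (swap(3, 4)): [A, C, B, E, F, G, D]
After 4 (rotate_left(3, 6, k=3)): [A, C, B, D, E, F, G]
After 5 (swap(2, 5)): [A, C, F, D, E, B, G]
After 6 (swap(5, 3)): [A, C, F, B, E, D, G]
After 7 (swap(3, 5)): [A, C, F, D, E, B, G]
After 8 (swap(5, 2)): [A, C, B, D, E, F, G]
After 9 (swap(2, 1)): [A, B, C, D, E, F, G]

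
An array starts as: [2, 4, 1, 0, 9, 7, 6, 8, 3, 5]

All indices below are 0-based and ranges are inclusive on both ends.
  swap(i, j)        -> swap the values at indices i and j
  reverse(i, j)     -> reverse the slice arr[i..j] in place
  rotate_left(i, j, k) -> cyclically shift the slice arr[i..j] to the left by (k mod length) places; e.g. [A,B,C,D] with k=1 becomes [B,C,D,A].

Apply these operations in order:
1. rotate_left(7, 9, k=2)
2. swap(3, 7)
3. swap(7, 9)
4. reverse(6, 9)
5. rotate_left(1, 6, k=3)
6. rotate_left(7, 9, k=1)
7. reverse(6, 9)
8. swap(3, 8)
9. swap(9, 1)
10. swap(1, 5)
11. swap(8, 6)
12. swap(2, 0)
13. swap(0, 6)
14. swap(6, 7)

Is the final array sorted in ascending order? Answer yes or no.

After 1 (rotate_left(7, 9, k=2)): [2, 4, 1, 0, 9, 7, 6, 5, 8, 3]
After 2 (swap(3, 7)): [2, 4, 1, 5, 9, 7, 6, 0, 8, 3]
After 3 (swap(7, 9)): [2, 4, 1, 5, 9, 7, 6, 3, 8, 0]
After 4 (reverse(6, 9)): [2, 4, 1, 5, 9, 7, 0, 8, 3, 6]
After 5 (rotate_left(1, 6, k=3)): [2, 9, 7, 0, 4, 1, 5, 8, 3, 6]
After 6 (rotate_left(7, 9, k=1)): [2, 9, 7, 0, 4, 1, 5, 3, 6, 8]
After 7 (reverse(6, 9)): [2, 9, 7, 0, 4, 1, 8, 6, 3, 5]
After 8 (swap(3, 8)): [2, 9, 7, 3, 4, 1, 8, 6, 0, 5]
After 9 (swap(9, 1)): [2, 5, 7, 3, 4, 1, 8, 6, 0, 9]
After 10 (swap(1, 5)): [2, 1, 7, 3, 4, 5, 8, 6, 0, 9]
After 11 (swap(8, 6)): [2, 1, 7, 3, 4, 5, 0, 6, 8, 9]
After 12 (swap(2, 0)): [7, 1, 2, 3, 4, 5, 0, 6, 8, 9]
After 13 (swap(0, 6)): [0, 1, 2, 3, 4, 5, 7, 6, 8, 9]
After 14 (swap(6, 7)): [0, 1, 2, 3, 4, 5, 6, 7, 8, 9]

Answer: yes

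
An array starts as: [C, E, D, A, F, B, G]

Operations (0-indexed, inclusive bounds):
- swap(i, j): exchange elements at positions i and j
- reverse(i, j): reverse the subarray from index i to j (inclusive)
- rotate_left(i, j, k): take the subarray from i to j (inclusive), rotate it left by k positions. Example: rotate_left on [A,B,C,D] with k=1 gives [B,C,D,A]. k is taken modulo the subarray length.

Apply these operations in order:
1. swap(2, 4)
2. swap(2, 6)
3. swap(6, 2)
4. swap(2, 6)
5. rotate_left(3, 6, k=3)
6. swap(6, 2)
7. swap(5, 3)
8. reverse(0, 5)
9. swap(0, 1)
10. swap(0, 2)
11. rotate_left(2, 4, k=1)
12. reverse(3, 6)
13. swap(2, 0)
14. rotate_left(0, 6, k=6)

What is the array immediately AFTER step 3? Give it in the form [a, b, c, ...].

Answer: [C, E, F, A, D, B, G]

Derivation:
After 1 (swap(2, 4)): [C, E, F, A, D, B, G]
After 2 (swap(2, 6)): [C, E, G, A, D, B, F]
After 3 (swap(6, 2)): [C, E, F, A, D, B, G]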